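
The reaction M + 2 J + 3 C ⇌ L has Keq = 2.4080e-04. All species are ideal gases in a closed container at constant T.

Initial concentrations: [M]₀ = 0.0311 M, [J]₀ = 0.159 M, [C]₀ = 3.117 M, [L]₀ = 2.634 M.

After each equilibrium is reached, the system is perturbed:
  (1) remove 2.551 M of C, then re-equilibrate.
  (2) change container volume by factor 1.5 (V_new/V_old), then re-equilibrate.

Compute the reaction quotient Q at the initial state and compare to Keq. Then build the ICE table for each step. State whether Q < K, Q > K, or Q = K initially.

Q₀ = 110.6; Q > K (proceeds reverse)

Q₀ = 110.6 vs Keq = 2.4080e-04 ⇒ Q>K, reverse
Step 1:
                   M          J          C          L
  init        0.0311      0.159      3.117      2.634
  Δ            1.411      2.821      4.232     -1.411
  eq           1.442       2.98      7.349      1.223
  solve Keq expr → x = -1.411; check Q = 2.4080e-04
Then remove 2.551 M of C.
Step 2:
                   M          J          C          L
  init         1.442       2.98      4.798      1.223
  Δ           0.2831     0.5661     0.8492    -0.2831
  eq           1.725      3.546      5.647     0.9404
  solve Keq expr → x = -0.2831; check Q = 2.4080e-04
Then change container volume by factor 1.5 (V_new/V_old).
Step 3:
                   M          J          C          L
  init          1.15      2.364      3.765     0.6269
  Δ           0.3069     0.6139     0.9208    -0.3069
  eq           1.457      2.978      4.685       0.32
  solve Keq expr → x = -0.3069; check Q = 2.4080e-04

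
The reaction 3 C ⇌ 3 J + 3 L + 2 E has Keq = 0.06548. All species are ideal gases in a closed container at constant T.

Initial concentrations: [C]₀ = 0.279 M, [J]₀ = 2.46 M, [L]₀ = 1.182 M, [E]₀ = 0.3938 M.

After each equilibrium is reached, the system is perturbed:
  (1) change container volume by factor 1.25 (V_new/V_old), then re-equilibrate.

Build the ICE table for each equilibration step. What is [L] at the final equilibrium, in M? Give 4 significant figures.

Q₀ = 175.5 vs Keq = 0.06548 ⇒ Q>K, reverse
Step 1:
                    C           J           L           E
  Initial       0.279        2.46       1.182      0.3938
  Change       0.4541     -0.4541     -0.4541     -0.3027
  Equil        0.7331       2.006      0.7279     0.09105
  solve Keq expr → x = -0.1514; check Q = 0.06548
Then change container volume by factor 1.25 (V_new/V_old).
Step 2:
                    C           J           L           E
  Initial      0.5865       1.605      0.5823     0.07284
  Change     -0.04026     0.04026     0.04026     0.02684
  Equil        0.5462       1.645      0.6226     0.09968
  solve Keq expr → x = 0.01342; check Q = 0.06548

[L]_eq = 0.6226 M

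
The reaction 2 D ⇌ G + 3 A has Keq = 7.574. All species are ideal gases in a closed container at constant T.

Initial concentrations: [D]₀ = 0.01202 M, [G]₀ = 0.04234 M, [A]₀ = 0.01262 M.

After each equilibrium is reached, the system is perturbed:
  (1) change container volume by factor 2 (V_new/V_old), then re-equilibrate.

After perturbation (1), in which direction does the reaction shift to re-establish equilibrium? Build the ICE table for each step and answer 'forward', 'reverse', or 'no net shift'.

Direction: forward

Q₀ = 5.8901e-04 vs Keq = 7.574 ⇒ Q<K, forward
Step 1:
                  D         G         A
  Initial   0.01202   0.04234   0.01262
  Change   -0.01161  0.005803   0.01741
  Equil   4.1484e-04   0.04814   0.03003
  solve Keq expr → x = 0.005803; check Q = 7.574
Then change container volume by factor 2 (V_new/V_old).
Step 2:
                  D         G         A
  Initial 2.0742e-04   0.02407   0.01501
  Change  -1.0201e-04 5.1005e-05 1.5302e-04
  Equil   1.0541e-04   0.02412   0.01517
  solve Keq expr → x = 5.1005e-05; check Q = 7.574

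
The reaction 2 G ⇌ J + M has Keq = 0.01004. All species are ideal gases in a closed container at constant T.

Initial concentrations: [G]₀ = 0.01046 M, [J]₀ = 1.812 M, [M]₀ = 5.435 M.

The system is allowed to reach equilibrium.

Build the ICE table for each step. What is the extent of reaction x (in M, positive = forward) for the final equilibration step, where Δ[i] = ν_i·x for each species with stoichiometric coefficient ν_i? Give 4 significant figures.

Q₀ = 9.0011e+04 vs Keq = 0.01004 ⇒ Q>K, reverse
Step 1:
                   G          J          M
  init       0.01046      1.812      5.435
  Δ            3.554     -1.777     -1.777
  eq           3.565    0.03488      3.658
  solve Keq expr → x = -1.777; check Q = 0.01004

x = -1.777 M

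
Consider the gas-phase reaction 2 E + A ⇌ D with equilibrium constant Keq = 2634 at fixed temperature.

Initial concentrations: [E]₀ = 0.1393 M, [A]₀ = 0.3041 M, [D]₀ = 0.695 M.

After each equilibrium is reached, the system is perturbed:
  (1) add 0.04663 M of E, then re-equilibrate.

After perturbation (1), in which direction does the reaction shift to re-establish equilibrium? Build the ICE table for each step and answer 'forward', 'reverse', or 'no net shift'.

Direction: forward

Q₀ = 117.8 vs Keq = 2634 ⇒ Q<K, forward
Step 1:
                   E          A          D
  I           0.1393     0.3041      0.695
  C          -0.1057   -0.05284    0.05284
  E          0.03362     0.2513     0.7478
  solve Keq expr → x = 0.05284; check Q = 2634
Then add 0.04663 M of E.
Step 2:
                   E          A          D
  I          0.08025     0.2513     0.7478
  C         -0.04451   -0.02226    0.02226
  E          0.03573      0.229     0.7701
  solve Keq expr → x = 0.02226; check Q = 2634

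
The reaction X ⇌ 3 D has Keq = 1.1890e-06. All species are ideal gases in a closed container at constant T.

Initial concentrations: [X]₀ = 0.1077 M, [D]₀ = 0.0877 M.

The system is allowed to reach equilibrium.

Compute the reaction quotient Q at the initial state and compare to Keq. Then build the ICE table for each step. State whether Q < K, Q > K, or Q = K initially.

Q₀ = 0.006263 vs Keq = 1.1890e-06 ⇒ Q>K, reverse
Step 1:
                  X         D
  init       0.1077    0.0877
  Δ         0.02742  -0.08226
  eq         0.1351  0.005436
  solve Keq expr → x = -0.02742; check Q = 1.1890e-06

Q₀ = 0.006263; Q > K (proceeds reverse)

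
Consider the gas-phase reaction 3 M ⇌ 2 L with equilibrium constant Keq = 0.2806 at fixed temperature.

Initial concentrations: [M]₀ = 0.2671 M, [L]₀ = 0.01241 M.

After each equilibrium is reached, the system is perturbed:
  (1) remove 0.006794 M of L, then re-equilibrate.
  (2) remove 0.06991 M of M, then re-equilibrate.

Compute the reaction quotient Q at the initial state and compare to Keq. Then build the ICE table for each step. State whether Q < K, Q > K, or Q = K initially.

Q₀ = 0.008082 vs Keq = 0.2806 ⇒ Q<K, forward
Step 1:
                    M           L
  I            0.2671     0.01241
  C          -0.05759     0.03839
  E            0.2095      0.0508
  solve Keq expr → x = 0.0192; check Q = 0.2806
Then remove 0.006794 M of L.
Step 2:
                    M           L
  I            0.2095     0.04401
  C         -0.006612    0.004408
  E            0.2029     0.04841
  solve Keq expr → x = 0.002204; check Q = 0.2806
Then remove 0.06991 M of M.
Step 3:
                    M           L
  I             0.133     0.04841
  C           0.02345    -0.01564
  E            0.1564     0.03278
  solve Keq expr → x = -0.007818; check Q = 0.2806

Q₀ = 0.008082; Q < K (proceeds forward)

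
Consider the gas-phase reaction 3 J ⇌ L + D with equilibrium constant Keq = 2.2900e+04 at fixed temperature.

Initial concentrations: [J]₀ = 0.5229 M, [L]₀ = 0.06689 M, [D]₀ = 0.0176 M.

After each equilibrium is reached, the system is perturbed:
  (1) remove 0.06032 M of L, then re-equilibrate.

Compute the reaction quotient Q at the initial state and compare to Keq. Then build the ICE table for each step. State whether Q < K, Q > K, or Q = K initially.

Q₀ = 0.008234; Q < K (proceeds forward)

Q₀ = 0.008234 vs Keq = 2.2900e+04 ⇒ Q<K, forward
Step 1:
                  J         L         D
  Initial    0.5229   0.06689    0.0176
  Change    -0.5104    0.1701    0.1701
  Equil     0.01248     0.237    0.1877
  solve Keq expr → x = 0.1701; check Q = 2.2900e+04
Then remove 0.06032 M of L.
Step 2:
                  J         L         D
  Initial   0.01248    0.1767    0.1877
  Change  -0.001148 3.8262e-04 3.8262e-04
  Equil     0.01133    0.1771    0.1881
  solve Keq expr → x = 3.8262e-04; check Q = 2.2900e+04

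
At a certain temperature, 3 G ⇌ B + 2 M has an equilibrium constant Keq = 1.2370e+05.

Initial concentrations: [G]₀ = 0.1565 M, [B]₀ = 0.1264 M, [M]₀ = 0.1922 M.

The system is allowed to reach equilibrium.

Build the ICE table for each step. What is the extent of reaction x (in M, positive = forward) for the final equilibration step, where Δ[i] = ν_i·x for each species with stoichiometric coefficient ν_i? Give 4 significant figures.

x = 0.05051 M

Q₀ = 1.218 vs Keq = 1.2370e+05 ⇒ Q<K, forward
Step 1:
                  G         B         M
  init       0.1565    0.1264    0.1922
  Δ         -0.1515   0.05051     0.101
  eq       0.004973    0.1769    0.2932
  solve Keq expr → x = 0.05051; check Q = 1.2370e+05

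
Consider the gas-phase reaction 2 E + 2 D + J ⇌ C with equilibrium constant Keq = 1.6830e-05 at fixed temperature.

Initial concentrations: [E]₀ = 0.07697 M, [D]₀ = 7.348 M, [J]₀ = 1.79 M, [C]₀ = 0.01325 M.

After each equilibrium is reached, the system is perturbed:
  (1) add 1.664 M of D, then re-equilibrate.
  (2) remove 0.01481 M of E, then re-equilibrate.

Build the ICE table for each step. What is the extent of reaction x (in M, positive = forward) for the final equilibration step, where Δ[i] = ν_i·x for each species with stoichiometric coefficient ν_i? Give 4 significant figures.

Q₀ = 0.02314 vs Keq = 1.6830e-05 ⇒ Q>K, reverse
Step 1:
                  E         D         J         C
  init      0.07697     7.348      1.79   0.01325
  Δ         0.02646   0.02646   0.01323  -0.01323
  eq         0.1034     7.374     1.803 1.7657e-05
  solve Keq expr → x = -0.01323; check Q = 1.6830e-05
Then add 1.664 M of D.
Step 2:
                  E         D         J         C
  init       0.1034     9.038     1.803 1.7657e-05
  Δ       -1.7717e-05 -1.7717e-05 -8.8583e-06 8.8583e-06
  eq         0.1034     9.038     1.803 2.6516e-05
  solve Keq expr → x = 8.8583e-06; check Q = 1.6830e-05
Then remove 0.01481 M of E.
Step 3:
                  E         D         J         C
  init      0.08861     9.038     1.803 2.6516e-05
  Δ       1.4089e-05 1.4089e-05 7.0444e-06 -7.0444e-06
  eq        0.08862     9.038     1.803 1.9471e-05
  solve Keq expr → x = -7.0444e-06; check Q = 1.6830e-05

x = -7.0444e-06 M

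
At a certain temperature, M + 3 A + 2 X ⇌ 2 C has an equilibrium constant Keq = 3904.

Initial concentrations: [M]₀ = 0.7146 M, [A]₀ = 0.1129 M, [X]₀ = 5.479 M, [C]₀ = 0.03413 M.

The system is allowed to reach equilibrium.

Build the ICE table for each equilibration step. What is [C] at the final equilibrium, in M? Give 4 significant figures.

[C]_eq = 0.1059 M

Q₀ = 0.03773 vs Keq = 3904 ⇒ Q<K, forward
Step 1:
                  M         A         X         C
  Initial    0.7146    0.1129     5.479   0.03413
  Change   -0.03588   -0.1076  -0.07177   0.07177
  Equil      0.6787  0.005251     5.407    0.1059
  solve Keq expr → x = 0.03588; check Q = 3904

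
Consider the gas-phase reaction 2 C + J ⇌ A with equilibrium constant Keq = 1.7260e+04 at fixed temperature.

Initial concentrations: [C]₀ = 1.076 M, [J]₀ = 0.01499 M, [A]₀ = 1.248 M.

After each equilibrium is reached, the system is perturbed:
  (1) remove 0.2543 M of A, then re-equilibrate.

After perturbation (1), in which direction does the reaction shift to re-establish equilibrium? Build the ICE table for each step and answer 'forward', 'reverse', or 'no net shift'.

Q₀ = 71.91 vs Keq = 1.7260e+04 ⇒ Q<K, forward
Step 1:
                    C           J           A
  I             1.076     0.01499       1.248
  C          -0.02985    -0.01492     0.01492
  E             1.046  6.6857e-05       1.263
  solve Keq expr → x = 0.01492; check Q = 1.7260e+04
Then remove 0.2543 M of A.
Step 2:
                    C           J           A
  I             1.046  6.6857e-05       1.009
  C       -2.6917e-05 -1.3459e-05  1.3459e-05
  E             1.046  5.3398e-05       1.009
  solve Keq expr → x = 1.3459e-05; check Q = 1.7260e+04

Direction: forward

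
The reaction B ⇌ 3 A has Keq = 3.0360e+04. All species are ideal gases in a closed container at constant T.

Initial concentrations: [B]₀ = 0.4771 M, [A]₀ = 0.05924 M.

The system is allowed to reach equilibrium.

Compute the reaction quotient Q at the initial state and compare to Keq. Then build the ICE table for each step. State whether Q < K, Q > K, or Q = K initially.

Q₀ = 4.3575e-04 vs Keq = 3.0360e+04 ⇒ Q<K, forward
Step 1:
                  B         A
  init       0.4771   0.05924
  Δ          -0.477     1.431
  eq      1.0900e-04      1.49
  solve Keq expr → x = 0.477; check Q = 3.0360e+04

Q₀ = 4.3575e-04; Q < K (proceeds forward)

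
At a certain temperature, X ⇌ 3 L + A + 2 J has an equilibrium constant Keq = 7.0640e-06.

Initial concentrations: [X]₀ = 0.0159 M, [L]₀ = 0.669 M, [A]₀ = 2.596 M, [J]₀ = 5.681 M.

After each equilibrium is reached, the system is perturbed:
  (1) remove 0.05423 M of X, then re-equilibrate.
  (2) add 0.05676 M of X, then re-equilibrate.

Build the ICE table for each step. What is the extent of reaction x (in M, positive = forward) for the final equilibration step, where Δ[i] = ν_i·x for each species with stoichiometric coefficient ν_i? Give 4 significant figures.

x = 8.4699e-05 M

Q₀ = 1578 vs Keq = 7.0640e-06 ⇒ Q>K, reverse
Step 1:
                  X         L         A         J
  init       0.0159     0.669     2.596     5.681
  Δ           0.222    -0.666    -0.222    -0.444
  eq         0.2379  0.002955     2.374     5.237
  solve Keq expr → x = -0.222; check Q = 7.0640e-06
Then remove 0.05423 M of X.
Step 2:
                  X         L         A         J
  init       0.1837  0.002955     2.374     5.237
  Δ       8.1226e-05 -2.4368e-04 -8.1226e-05 -1.6245e-04
  eq         0.1838  0.002712     2.374     5.237
  solve Keq expr → x = -8.1226e-05; check Q = 7.0640e-06
Then add 0.05676 M of X.
Step 3:
                  X         L         A         J
  init       0.2405  0.002712     2.374     5.237
  Δ       -8.4699e-05 2.5410e-04 8.4699e-05 1.6940e-04
  eq         0.2404  0.002966     2.374     5.237
  solve Keq expr → x = 8.4699e-05; check Q = 7.0640e-06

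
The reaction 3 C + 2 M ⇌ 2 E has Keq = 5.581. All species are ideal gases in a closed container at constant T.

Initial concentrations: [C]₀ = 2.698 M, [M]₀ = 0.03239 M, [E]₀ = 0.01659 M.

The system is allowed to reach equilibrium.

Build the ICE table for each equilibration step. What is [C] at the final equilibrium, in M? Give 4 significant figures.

Q₀ = 0.01336 vs Keq = 5.581 ⇒ Q<K, forward
Step 1:
                   C          M          E
  I            2.698    0.03239    0.01659
  C         -0.04204   -0.02803    0.02803
  E            2.656   0.004363    0.04462
  solve Keq expr → x = 0.01401; check Q = 5.581

[C]_eq = 2.656 M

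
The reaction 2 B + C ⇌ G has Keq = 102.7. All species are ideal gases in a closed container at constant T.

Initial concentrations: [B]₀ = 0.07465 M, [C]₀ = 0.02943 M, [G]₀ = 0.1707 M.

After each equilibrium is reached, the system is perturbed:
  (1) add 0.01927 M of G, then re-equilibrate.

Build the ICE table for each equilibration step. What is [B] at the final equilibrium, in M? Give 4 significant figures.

Q₀ = 1041 vs Keq = 102.7 ⇒ Q>K, reverse
Step 1:
                   B          C          G
  init       0.07465    0.02943     0.1707
  Δ          0.06921     0.0346    -0.0346
  eq          0.1439    0.06403     0.1361
  solve Keq expr → x = -0.0346; check Q = 102.7
Then add 0.01927 M of G.
Step 2:
                   B          C          G
  init        0.1439    0.06403     0.1554
  Δ         0.005396   0.002698  -0.002698
  eq          0.1493    0.06673     0.1527
  solve Keq expr → x = -0.002698; check Q = 102.7

[B]_eq = 0.1493 M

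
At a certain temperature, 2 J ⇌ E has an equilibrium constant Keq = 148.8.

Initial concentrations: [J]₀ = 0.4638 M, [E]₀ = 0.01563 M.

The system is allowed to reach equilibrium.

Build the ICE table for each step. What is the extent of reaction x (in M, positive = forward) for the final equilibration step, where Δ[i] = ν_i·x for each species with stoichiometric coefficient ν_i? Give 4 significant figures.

Q₀ = 0.07266 vs Keq = 148.8 ⇒ Q<K, forward
Step 1:
                   J          E
  Initial     0.4638    0.01563
  Change     -0.4247     0.2123
  Equil      0.03914      0.228
  solve Keq expr → x = 0.2123; check Q = 148.8

x = 0.2123 M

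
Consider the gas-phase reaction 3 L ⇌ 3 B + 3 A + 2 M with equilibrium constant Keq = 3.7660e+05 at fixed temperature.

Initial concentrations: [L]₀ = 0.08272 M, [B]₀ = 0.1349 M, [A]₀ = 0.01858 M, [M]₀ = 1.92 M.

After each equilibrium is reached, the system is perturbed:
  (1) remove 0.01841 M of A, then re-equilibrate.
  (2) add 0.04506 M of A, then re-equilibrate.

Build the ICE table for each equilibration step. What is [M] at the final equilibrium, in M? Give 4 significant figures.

Q₀ = 1.0255e-04 vs Keq = 3.7660e+05 ⇒ Q<K, forward
Step 1:
                   L          B          A          M
  I          0.08272     0.1349    0.01858       1.92
  C         -0.08224    0.08224    0.08224    0.05483
  E       4.7720e-04     0.2171     0.1008      1.975
  solve Keq expr → x = 0.02741; check Q = 3.7660e+05
Then remove 0.01841 M of A.
Step 2:
                   L          B          A          M
  I       4.7720e-04     0.2171    0.08241      1.975
  C       -8.6562e-05 8.6562e-05 8.6562e-05 5.7708e-05
  E       3.9063e-04     0.2172     0.0825      1.975
  solve Keq expr → x = 2.8854e-05; check Q = 3.7660e+05
Then add 0.04506 M of A.
Step 3:
                   L          B          A          M
  I       3.9063e-04     0.2172     0.1276      1.975
  C       2.1174e-04 -2.1174e-04 -2.1174e-04 -1.4116e-04
  E       6.0237e-04      0.217     0.1273      1.975
  solve Keq expr → x = -7.0580e-05; check Q = 3.7660e+05

[M]_eq = 1.975 M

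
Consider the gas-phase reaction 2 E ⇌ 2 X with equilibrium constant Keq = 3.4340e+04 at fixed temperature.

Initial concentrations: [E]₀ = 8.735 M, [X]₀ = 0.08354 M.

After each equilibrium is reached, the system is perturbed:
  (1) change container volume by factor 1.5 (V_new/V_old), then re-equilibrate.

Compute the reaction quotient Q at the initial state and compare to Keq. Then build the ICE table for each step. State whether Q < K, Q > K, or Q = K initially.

Q₀ = 9.1467e-05; Q < K (proceeds forward)

Q₀ = 9.1467e-05 vs Keq = 3.4340e+04 ⇒ Q<K, forward
Step 1:
                  E         X
  init        8.735   0.08354
  Δ          -8.688     8.688
  eq        0.04733     8.771
  solve Keq expr → x = 4.344; check Q = 3.4340e+04
Then change container volume by factor 1.5 (V_new/V_old).
Step 2:
                  E         X
  init      0.03155     5.847
  Δ               0         0
  eq        0.03155     5.847
  solve Keq expr → x = 0; check Q = 3.4340e+04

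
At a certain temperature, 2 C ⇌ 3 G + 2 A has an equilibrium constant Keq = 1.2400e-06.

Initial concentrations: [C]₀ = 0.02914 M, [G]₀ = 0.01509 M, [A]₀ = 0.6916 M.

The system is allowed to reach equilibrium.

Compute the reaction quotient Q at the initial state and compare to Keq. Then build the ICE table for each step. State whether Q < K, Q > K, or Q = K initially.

Q₀ = 0.001936 vs Keq = 1.2400e-06 ⇒ Q>K, reverse
Step 1:
                   C          G          A
  I          0.02914    0.01509     0.6916
  C         0.009013   -0.01352  -0.009013
  E          0.03815   0.001571     0.6826
  solve Keq expr → x = -0.004506; check Q = 1.2400e-06

Q₀ = 0.001936; Q > K (proceeds reverse)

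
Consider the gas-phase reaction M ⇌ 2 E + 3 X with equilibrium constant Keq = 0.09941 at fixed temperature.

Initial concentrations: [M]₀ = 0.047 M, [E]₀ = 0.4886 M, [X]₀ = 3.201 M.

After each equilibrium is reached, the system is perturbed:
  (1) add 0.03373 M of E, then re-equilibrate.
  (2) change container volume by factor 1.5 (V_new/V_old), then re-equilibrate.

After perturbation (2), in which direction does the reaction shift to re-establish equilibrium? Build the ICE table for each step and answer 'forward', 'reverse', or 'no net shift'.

Direction: forward

Q₀ = 166.6 vs Keq = 0.09941 ⇒ Q>K, reverse
Step 1:
                  M         E         X
  init        0.047    0.4886     3.201
  Δ          0.2239   -0.4478   -0.6717
  eq         0.2709    0.0408     2.529
  solve Keq expr → x = -0.2239; check Q = 0.09941
Then add 0.03373 M of E.
Step 2:
                  M         E         X
  init       0.2709   0.07453     2.529
  Δ         0.01568  -0.03137  -0.04705
  eq         0.2866   0.04316     2.482
  solve Keq expr → x = -0.01568; check Q = 0.09941
Then change container volume by factor 1.5 (V_new/V_old).
Step 3:
                  M         E         X
  init       0.1911   0.02877     1.655
  Δ         -0.0154   0.03079   0.04619
  eq         0.1757   0.05956     1.701
  solve Keq expr → x = 0.0154; check Q = 0.09941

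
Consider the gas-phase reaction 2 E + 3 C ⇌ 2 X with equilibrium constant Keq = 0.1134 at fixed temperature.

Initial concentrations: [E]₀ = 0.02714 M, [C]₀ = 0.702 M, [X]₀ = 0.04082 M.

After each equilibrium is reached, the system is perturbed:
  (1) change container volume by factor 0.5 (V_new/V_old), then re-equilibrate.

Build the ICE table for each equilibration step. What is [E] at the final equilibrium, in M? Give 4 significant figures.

[E]_eq = 0.08556 M

Q₀ = 6.539 vs Keq = 0.1134 ⇒ Q>K, reverse
Step 1:
                  E         C         X
  Initial   0.02714     0.702   0.04082
  Change    0.02872   0.04308  -0.02872
  Equil     0.05586    0.7451    0.0121
  solve Keq expr → x = -0.01436; check Q = 0.1134
Then change container volume by factor 0.5 (V_new/V_old).
Step 2:
                  E         C         X
  Initial    0.1117      1.49    0.0242
  Change   -0.02616  -0.03924   0.02616
  Equil     0.08556     1.451   0.05036
  solve Keq expr → x = 0.01308; check Q = 0.1134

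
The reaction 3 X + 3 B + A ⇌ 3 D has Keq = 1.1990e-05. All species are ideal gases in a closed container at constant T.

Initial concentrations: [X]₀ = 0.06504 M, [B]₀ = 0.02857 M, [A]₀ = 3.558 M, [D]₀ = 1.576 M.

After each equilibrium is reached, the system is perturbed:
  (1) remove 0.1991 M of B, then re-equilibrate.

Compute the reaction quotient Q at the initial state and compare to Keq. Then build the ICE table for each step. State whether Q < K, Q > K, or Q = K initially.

Q₀ = 1.7147e+08 vs Keq = 1.1990e-05 ⇒ Q>K, reverse
Step 1:
                    X           B           A           D
  I           0.06504     0.02857       3.558       1.576
  C              1.49        1.49      0.4966       -1.49
  E             1.555       1.518       4.055     0.08617
  solve Keq expr → x = -0.4966; check Q = 1.1990e-05
Then remove 0.1991 M of B.
Step 2:
                    X           B           A           D
  I             1.555       1.319       4.055     0.08617
  C            0.0102      0.0102    0.003401     -0.0102
  E             1.565        1.33       4.058     0.07596
  solve Keq expr → x = -0.003401; check Q = 1.1990e-05

Q₀ = 1.7147e+08; Q > K (proceeds reverse)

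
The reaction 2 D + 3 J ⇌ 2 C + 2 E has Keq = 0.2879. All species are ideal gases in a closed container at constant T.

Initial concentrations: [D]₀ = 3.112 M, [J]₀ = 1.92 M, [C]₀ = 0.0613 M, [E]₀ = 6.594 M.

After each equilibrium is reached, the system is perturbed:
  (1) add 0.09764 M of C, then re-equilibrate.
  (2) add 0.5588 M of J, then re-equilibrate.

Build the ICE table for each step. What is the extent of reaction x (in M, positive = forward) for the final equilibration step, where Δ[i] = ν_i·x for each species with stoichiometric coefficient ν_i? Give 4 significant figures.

Q₀ = 0.002384 vs Keq = 0.2879 ⇒ Q<K, forward
Step 1:
                    D           J           C           E
  init          3.112        1.92      0.0613       6.594
  Δ           -0.3161     -0.4742      0.3161      0.3161
  eq            2.796       1.446      0.3774        6.91
  solve Keq expr → x = 0.1581; check Q = 0.2879
Then add 0.09764 M of C.
Step 2:
                    D           J           C           E
  init          2.796       1.446      0.4751        6.91
  Δ           0.05416     0.08123    -0.05416    -0.05416
  eq             2.85       1.527      0.4209       6.856
  solve Keq expr → x = -0.02708; check Q = 0.2879
Then add 0.5588 M of J.
Step 3:
                    D           J           C           E
  init           2.85       2.086      0.4209       6.856
  Δ            -0.126      -0.189       0.126       0.126
  eq            2.724       1.897      0.5469       6.982
  solve Keq expr → x = 0.063; check Q = 0.2879

x = 0.063 M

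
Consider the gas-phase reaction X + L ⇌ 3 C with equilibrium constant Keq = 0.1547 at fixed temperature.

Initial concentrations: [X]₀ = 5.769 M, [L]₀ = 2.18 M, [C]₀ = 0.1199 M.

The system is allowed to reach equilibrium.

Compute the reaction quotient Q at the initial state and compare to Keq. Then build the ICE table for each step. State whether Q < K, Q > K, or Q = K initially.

Q₀ = 1.3706e-04 vs Keq = 0.1547 ⇒ Q<K, forward
Step 1:
                  X         L         C
  I           5.769      2.18    0.1199
  C         -0.3449   -0.3449     1.035
  E           5.424     1.835     1.155
  solve Keq expr → x = 0.3449; check Q = 0.1547

Q₀ = 1.3706e-04; Q < K (proceeds forward)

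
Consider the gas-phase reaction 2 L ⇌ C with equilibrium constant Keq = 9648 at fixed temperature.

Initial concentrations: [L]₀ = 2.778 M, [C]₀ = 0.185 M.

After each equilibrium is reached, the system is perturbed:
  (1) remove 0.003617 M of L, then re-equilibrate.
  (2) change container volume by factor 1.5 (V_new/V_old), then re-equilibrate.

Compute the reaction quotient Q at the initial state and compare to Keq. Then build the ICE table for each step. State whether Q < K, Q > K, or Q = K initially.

Q₀ = 0.02397; Q < K (proceeds forward)

Q₀ = 0.02397 vs Keq = 9648 ⇒ Q<K, forward
Step 1:
                   L          C
  I            2.778      0.185
  C           -2.765      1.383
  E          0.01275      1.568
  solve Keq expr → x = 1.383; check Q = 9648
Then remove 0.003617 M of L.
Step 2:
                   L          C
  I          0.00913      1.568
  C          0.00361  -0.001805
  E          0.01274      1.566
  solve Keq expr → x = -0.001805; check Q = 9648
Then change container volume by factor 1.5 (V_new/V_old).
Step 3:
                   L          C
  I         0.008493      1.044
  C         0.001904 -9.5201e-04
  E           0.0104      1.043
  solve Keq expr → x = -9.5201e-04; check Q = 9648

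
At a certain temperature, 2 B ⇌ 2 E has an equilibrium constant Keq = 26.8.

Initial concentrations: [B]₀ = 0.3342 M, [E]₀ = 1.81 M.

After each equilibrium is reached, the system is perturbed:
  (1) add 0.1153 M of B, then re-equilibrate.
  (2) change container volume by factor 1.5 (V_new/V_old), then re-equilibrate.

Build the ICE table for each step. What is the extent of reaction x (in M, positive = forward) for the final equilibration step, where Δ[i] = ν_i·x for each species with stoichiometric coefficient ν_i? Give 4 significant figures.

x = 0 M

Q₀ = 29.33 vs Keq = 26.8 ⇒ Q>K, reverse
Step 1:
                  B         E
  Initial    0.3342      1.81
  Change    0.01293  -0.01293
  Equil      0.3471     1.797
  solve Keq expr → x = -0.006467; check Q = 26.8
Then add 0.1153 M of B.
Step 2:
                  B         E
  Initial    0.4624     1.797
  Change   -0.09663   0.09663
  Equil      0.3658     1.894
  solve Keq expr → x = 0.04832; check Q = 26.8
Then change container volume by factor 1.5 (V_new/V_old).
Step 3:
                  B         E
  Initial    0.2439     1.262
  Change          0         0
  Equil      0.2439     1.262
  solve Keq expr → x = 0; check Q = 26.8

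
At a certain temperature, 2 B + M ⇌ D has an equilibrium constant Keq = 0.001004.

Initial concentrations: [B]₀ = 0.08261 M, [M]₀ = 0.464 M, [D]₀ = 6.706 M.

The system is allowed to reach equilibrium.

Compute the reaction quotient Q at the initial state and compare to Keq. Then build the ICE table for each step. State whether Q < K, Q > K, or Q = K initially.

Q₀ = 2118; Q > K (proceeds reverse)

Q₀ = 2118 vs Keq = 0.001004 ⇒ Q>K, reverse
Step 1:
                   B          M          D
  init       0.08261      0.464      6.706
  Δ            11.67      5.833     -5.833
  eq           11.75      6.297     0.8728
  solve Keq expr → x = -5.833; check Q = 0.001004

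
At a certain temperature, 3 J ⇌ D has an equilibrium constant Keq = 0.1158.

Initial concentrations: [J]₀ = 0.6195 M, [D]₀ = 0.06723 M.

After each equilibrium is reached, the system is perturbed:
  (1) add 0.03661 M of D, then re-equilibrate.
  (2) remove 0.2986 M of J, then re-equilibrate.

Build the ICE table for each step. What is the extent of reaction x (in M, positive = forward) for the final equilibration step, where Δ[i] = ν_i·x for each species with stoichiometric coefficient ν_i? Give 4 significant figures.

x = -0.03189 M

Q₀ = 0.2828 vs Keq = 0.1158 ⇒ Q>K, reverse
Step 1:
                    J           D
  Initial      0.6195     0.06723
  Change      0.08184    -0.02728
  Equil        0.7013     0.03995
  solve Keq expr → x = -0.02728; check Q = 0.1158
Then add 0.03661 M of D.
Step 2:
                    J           D
  Initial      0.7013     0.07656
  Change      0.07015    -0.02338
  Equil        0.7715     0.05318
  solve Keq expr → x = -0.02338; check Q = 0.1158
Then remove 0.2986 M of J.
Step 3:
                    J           D
  Initial      0.4729     0.05318
  Change      0.09567    -0.03189
  Equil        0.5686     0.02128
  solve Keq expr → x = -0.03189; check Q = 0.1158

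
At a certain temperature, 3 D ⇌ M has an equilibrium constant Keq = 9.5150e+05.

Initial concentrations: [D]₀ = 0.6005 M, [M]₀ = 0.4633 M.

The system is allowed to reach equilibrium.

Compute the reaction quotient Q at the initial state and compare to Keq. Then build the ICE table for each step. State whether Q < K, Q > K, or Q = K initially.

Q₀ = 2.14; Q < K (proceeds forward)

Q₀ = 2.14 vs Keq = 9.5150e+05 ⇒ Q<K, forward
Step 1:
                    D           M
  I            0.6005      0.4633
  C           -0.5916      0.1972
  E          0.008854      0.6605
  solve Keq expr → x = 0.1972; check Q = 9.5150e+05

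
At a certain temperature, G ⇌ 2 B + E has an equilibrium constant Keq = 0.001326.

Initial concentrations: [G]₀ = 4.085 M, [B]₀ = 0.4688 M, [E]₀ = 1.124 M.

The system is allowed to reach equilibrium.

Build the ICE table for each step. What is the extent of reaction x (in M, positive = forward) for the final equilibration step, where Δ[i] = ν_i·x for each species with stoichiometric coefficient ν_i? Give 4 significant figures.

Q₀ = 0.06047 vs Keq = 0.001326 ⇒ Q>K, reverse
Step 1:
                   G          B          E
  Initial      4.085     0.4688      1.124
  Change      0.1953    -0.3906    -0.1953
  Equil         4.28    0.07818     0.9287
  solve Keq expr → x = -0.1953; check Q = 0.001326

x = -0.1953 M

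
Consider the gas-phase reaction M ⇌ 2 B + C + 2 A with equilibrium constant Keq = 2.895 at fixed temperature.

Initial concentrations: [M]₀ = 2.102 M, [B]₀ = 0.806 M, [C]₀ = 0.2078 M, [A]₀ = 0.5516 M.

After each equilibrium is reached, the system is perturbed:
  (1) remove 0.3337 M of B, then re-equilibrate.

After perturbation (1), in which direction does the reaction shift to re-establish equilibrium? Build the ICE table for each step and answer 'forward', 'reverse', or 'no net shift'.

Q₀ = 0.01954 vs Keq = 2.895 ⇒ Q<K, forward
Step 1:
                   M          B          C          A
  Initial      2.102      0.806     0.2078     0.5516
  Change     -0.4739     0.9478     0.4739     0.9478
  Equil        1.628      1.754     0.6817      1.499
  solve Keq expr → x = 0.4739; check Q = 2.895
Then remove 0.3337 M of B.
Step 2:
                   M          B          C          A
  Initial      1.628       1.42     0.6817      1.499
  Change    -0.05773     0.1155    0.05773     0.1155
  Equil         1.57      1.536     0.7394      1.615
  solve Keq expr → x = 0.05773; check Q = 2.895

Direction: forward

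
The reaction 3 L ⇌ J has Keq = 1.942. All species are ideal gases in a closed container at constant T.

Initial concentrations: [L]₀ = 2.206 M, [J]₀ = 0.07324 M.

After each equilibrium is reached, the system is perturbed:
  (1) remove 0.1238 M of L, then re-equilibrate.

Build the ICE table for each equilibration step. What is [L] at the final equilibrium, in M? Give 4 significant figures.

[L]_eq = 0.6561 M

Q₀ = 0.006822 vs Keq = 1.942 ⇒ Q<K, forward
Step 1:
                   L          J
  init         2.206    0.07324
  Δ           -1.536     0.5119
  eq          0.6704     0.5851
  solve Keq expr → x = 0.5119; check Q = 1.942
Then remove 0.1238 M of L.
Step 2:
                   L          J
  init        0.5466     0.5851
  Δ           0.1096   -0.03652
  eq          0.6561     0.5486
  solve Keq expr → x = -0.03652; check Q = 1.942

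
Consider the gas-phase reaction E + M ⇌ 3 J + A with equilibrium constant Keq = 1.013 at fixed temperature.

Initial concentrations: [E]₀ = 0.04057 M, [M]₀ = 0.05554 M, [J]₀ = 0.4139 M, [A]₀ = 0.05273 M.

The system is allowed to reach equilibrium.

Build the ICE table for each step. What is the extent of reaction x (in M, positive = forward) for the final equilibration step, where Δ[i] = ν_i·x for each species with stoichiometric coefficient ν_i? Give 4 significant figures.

x = -0.005985 M

Q₀ = 1.659 vs Keq = 1.013 ⇒ Q>K, reverse
Step 1:
                    E           M           J           A
  I           0.04057     0.05554      0.4139     0.05273
  C          0.005985    0.005985    -0.01796   -0.005985
  E           0.04656     0.06153      0.3959     0.04674
  solve Keq expr → x = -0.005985; check Q = 1.013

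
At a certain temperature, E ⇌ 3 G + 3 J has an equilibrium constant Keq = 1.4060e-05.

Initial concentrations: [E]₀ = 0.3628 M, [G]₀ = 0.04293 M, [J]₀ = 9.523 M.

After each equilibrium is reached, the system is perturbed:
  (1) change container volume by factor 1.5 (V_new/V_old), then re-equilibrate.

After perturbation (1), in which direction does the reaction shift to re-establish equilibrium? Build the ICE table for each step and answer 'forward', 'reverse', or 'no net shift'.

Direction: forward

Q₀ = 0.1883 vs Keq = 1.4060e-05 ⇒ Q>K, reverse
Step 1:
                   E          G          J
  init        0.3628    0.04293      9.523
  Δ           0.0137   -0.04109   -0.04109
  eq          0.3765   0.001838      9.482
  solve Keq expr → x = -0.0137; check Q = 1.4060e-05
Then change container volume by factor 1.5 (V_new/V_old).
Step 2:
                   E          G          J
  init         0.251   0.001225      6.321
  Δ       -3.9381e-04   0.001181   0.001181
  eq          0.2506   0.002407      6.322
  solve Keq expr → x = 3.9381e-04; check Q = 1.4060e-05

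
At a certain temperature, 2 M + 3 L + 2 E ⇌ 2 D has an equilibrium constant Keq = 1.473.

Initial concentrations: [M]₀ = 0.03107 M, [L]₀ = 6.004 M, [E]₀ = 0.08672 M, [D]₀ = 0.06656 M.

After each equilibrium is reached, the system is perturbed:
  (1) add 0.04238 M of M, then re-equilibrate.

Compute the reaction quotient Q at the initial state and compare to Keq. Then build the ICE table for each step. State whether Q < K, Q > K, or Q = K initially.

Q₀ = 2.82 vs Keq = 1.473 ⇒ Q>K, reverse
Step 1:
                    M           L           E           D
  init        0.03107       6.004     0.08672     0.06656
  Δ          0.005716    0.008574    0.005716   -0.005716
  eq          0.03679       6.013     0.09244     0.06084
  solve Keq expr → x = -0.002858; check Q = 1.473
Then add 0.04238 M of M.
Step 2:
                    M           L           E           D
  init        0.07917       6.013     0.09244     0.06084
  Δ          -0.01861    -0.02791    -0.01861     0.01861
  eq          0.06056       5.985     0.07383     0.07945
  solve Keq expr → x = 0.009303; check Q = 1.473

Q₀ = 2.82; Q > K (proceeds reverse)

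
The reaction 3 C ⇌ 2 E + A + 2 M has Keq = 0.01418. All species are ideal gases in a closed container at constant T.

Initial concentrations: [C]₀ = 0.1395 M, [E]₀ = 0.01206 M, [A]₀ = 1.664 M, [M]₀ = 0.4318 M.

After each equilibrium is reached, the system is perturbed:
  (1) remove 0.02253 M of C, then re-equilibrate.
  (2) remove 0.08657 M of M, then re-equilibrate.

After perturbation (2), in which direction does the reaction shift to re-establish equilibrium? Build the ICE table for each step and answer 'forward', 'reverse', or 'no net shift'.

Q₀ = 0.01662 vs Keq = 0.01418 ⇒ Q>K, reverse
Step 1:
                  C         E         A         M
  init       0.1395   0.01206     1.664    0.4318
  Δ        0.001144 -7.6262e-04 -3.8131e-04 -7.6262e-04
  eq         0.1406    0.0113     1.664     0.431
  solve Keq expr → x = -3.8131e-04; check Q = 0.01418
Then remove 0.02253 M of C.
Step 2:
                  C         E         A         M
  init       0.1181    0.0113     1.664     0.431
  Δ        0.003283 -0.002189 -0.001094 -0.002189
  eq         0.1214  0.009109     1.663    0.4288
  solve Keq expr → x = -0.001094; check Q = 0.01418
Then remove 0.08657 M of M.
Step 3:
                  C         E         A         M
  init       0.1214  0.009109     1.663    0.3423
  Δ       -0.002778  0.001852 9.2598e-04  0.001852
  eq         0.1186   0.01096     1.663    0.3441
  solve Keq expr → x = 9.2598e-04; check Q = 0.01418

Direction: forward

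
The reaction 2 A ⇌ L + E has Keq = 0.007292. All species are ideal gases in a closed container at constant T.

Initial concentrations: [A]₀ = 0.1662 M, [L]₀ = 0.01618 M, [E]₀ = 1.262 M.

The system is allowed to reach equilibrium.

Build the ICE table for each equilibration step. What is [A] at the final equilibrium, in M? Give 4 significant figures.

Q₀ = 0.7392 vs Keq = 0.007292 ⇒ Q>K, reverse
Step 1:
                  A         L         E
  I          0.1662   0.01618     1.262
  C          0.0319  -0.01595  -0.01595
  E          0.1981 2.2966e-04     1.246
  solve Keq expr → x = -0.01595; check Q = 0.007292

[A]_eq = 0.1981 M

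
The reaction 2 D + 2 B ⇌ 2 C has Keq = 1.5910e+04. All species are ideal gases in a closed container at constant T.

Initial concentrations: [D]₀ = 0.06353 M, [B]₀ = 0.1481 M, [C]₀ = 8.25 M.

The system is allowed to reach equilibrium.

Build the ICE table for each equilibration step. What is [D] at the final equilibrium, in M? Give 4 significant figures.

[D]_eq = 0.2146 M

Q₀ = 7.6885e+05 vs Keq = 1.5910e+04 ⇒ Q>K, reverse
Step 1:
                   D          B          C
  init       0.06353     0.1481       8.25
  Δ           0.1511     0.1511    -0.1511
  eq          0.2146     0.2992      8.099
  solve Keq expr → x = -0.07554; check Q = 1.5910e+04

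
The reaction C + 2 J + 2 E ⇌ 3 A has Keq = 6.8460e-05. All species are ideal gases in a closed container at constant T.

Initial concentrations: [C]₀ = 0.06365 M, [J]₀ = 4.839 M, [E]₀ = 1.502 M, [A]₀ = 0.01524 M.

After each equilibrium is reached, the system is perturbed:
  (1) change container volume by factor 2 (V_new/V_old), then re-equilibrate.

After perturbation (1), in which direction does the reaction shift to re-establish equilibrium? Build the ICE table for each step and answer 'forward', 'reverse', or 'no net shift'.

Q₀ = 1.0527e-06 vs Keq = 6.8460e-05 ⇒ Q<K, forward
Step 1:
                    C           J           E           A
  init        0.06365       4.839       1.502     0.01524
  Δ          -0.01349    -0.02699    -0.02699     0.04048
  eq          0.05016       4.812       1.475     0.05572
  solve Keq expr → x = 0.01349; check Q = 6.8460e-05
Then change container volume by factor 2 (V_new/V_old).
Step 2:
                    C           J           E           A
  init        0.02508       2.406      0.7375     0.02786
  Δ          0.003155    0.006311    0.006311   -0.009466
  eq          0.02823       2.412      0.7438     0.01839
  solve Keq expr → x = -0.003155; check Q = 6.8460e-05

Direction: reverse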